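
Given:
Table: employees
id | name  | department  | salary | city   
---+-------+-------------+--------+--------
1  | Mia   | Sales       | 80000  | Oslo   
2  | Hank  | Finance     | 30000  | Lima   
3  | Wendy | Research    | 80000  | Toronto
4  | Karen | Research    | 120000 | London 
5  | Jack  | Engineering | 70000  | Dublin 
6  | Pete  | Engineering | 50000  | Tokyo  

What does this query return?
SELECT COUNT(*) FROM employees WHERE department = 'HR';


Counting rows where department = 'HR'


0


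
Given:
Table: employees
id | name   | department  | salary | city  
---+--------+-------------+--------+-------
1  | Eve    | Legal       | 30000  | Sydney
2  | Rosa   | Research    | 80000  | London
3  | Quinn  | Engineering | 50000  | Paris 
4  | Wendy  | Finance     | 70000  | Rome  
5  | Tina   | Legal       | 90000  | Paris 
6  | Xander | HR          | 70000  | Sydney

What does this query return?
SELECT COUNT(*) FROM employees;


COUNT(*) counts all rows

6


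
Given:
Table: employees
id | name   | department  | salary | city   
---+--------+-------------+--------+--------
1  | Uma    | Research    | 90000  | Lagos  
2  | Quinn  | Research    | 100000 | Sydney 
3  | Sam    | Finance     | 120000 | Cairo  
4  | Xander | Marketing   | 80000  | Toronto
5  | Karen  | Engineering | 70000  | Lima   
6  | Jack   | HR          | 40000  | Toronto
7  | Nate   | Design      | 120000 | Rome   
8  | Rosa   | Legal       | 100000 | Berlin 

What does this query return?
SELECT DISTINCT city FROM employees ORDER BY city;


All 'city' values (row order): Lagos, Sydney, Cairo, Toronto, Lima, Toronto, Rome, Berlin
Removing duplicates leaves 7 unique value(s).

7 values:
Berlin
Cairo
Lagos
Lima
Rome
Sydney
Toronto


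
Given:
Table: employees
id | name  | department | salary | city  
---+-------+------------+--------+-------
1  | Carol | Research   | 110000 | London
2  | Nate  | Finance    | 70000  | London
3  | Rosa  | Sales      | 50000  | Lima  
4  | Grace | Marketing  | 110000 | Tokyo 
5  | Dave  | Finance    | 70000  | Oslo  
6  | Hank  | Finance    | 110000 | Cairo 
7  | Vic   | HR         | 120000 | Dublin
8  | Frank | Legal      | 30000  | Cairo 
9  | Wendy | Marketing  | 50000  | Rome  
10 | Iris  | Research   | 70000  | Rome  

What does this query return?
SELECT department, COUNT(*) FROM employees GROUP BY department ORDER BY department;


Assigning each row to its department group:
  Carol -> Research
  Nate -> Finance
  Rosa -> Sales
  Grace -> Marketing
  Dave -> Finance
  Hank -> Finance
  Vic -> HR
  Frank -> Legal
  Wendy -> Marketing
  Iris -> Research


6 groups:
Finance, 3
HR, 1
Legal, 1
Marketing, 2
Research, 2
Sales, 1


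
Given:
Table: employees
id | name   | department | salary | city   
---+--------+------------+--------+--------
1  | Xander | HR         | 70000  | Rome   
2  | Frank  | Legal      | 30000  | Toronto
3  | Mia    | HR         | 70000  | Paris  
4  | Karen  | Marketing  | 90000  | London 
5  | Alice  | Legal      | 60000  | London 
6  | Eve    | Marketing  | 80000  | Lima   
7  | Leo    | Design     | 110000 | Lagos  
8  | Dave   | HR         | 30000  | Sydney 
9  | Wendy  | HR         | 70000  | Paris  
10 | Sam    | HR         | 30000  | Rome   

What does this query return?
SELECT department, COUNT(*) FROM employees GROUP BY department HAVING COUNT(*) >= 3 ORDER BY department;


Groups with count >= 3:
  HR: 5 -> PASS
  Design: 1 -> filtered out
  Legal: 2 -> filtered out
  Marketing: 2 -> filtered out


1 groups:
HR, 5


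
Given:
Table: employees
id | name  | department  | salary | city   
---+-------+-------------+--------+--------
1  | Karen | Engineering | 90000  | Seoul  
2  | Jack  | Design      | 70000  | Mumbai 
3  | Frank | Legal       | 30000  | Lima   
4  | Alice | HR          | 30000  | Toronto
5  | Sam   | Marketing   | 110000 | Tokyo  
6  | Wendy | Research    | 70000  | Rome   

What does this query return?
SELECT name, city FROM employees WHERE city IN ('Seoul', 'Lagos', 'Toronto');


Filtering: city IN ('Seoul', 'Lagos', 'Toronto')
Matching: 2 rows

2 rows:
Karen, Seoul
Alice, Toronto


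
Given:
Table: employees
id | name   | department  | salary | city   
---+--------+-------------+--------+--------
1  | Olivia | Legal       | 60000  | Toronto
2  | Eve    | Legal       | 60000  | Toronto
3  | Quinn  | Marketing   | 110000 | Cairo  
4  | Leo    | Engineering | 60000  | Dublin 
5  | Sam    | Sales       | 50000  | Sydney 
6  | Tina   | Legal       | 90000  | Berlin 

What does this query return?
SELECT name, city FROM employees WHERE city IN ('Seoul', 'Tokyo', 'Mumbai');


Filtering: city IN ('Seoul', 'Tokyo', 'Mumbai')
Matching: 0 rows

Empty result set (0 rows)


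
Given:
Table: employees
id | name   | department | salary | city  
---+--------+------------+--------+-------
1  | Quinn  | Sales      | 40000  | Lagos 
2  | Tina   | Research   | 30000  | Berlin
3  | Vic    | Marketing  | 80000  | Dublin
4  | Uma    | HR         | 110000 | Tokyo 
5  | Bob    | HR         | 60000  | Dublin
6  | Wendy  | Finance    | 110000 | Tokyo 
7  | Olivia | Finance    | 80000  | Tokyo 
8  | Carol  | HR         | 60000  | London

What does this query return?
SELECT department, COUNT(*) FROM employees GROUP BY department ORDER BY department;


Assigning each row to its department group:
  Quinn -> Sales
  Tina -> Research
  Vic -> Marketing
  Uma -> HR
  Bob -> HR
  Wendy -> Finance
  Olivia -> Finance
  Carol -> HR


5 groups:
Finance, 2
HR, 3
Marketing, 1
Research, 1
Sales, 1


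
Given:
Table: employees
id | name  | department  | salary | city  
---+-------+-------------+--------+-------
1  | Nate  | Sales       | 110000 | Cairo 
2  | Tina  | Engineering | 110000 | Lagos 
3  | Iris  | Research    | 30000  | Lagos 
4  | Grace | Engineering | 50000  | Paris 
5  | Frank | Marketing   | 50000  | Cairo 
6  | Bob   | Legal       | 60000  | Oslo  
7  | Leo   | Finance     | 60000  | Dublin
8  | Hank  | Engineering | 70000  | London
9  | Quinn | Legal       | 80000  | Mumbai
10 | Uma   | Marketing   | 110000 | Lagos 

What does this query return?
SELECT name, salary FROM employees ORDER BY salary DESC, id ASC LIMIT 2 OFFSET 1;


Sort by salary DESC (id ASC tiebreak), then skip 1 and take 2
Rows 2 through 3

2 rows:
Tina, 110000
Uma, 110000


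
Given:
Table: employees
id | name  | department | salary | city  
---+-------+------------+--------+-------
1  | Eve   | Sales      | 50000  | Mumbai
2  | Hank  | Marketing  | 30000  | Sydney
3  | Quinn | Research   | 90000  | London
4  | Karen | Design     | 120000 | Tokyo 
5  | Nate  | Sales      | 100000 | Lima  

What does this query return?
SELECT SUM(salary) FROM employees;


SUM(salary) = 50000 + 30000 + 90000 + 120000 + 100000 = 390000

390000


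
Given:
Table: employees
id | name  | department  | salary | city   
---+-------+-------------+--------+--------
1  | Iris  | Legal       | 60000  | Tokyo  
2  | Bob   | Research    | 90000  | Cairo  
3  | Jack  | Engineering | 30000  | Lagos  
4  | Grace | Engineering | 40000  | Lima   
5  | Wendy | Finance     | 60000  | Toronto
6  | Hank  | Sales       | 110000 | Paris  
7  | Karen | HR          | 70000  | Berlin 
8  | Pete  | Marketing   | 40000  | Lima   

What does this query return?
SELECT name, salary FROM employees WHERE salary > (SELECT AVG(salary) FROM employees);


Subquery: AVG(salary) = 62500.0
Filtering: salary > 62500.0
  Bob (90000) -> MATCH
  Hank (110000) -> MATCH
  Karen (70000) -> MATCH


3 rows:
Bob, 90000
Hank, 110000
Karen, 70000


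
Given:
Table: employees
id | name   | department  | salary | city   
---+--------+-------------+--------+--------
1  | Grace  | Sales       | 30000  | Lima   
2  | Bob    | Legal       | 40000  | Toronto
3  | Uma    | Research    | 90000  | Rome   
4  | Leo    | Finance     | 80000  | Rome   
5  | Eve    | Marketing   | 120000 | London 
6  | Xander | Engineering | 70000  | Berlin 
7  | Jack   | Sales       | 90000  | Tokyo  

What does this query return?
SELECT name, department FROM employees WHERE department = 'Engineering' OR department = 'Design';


Filtering: department = 'Engineering' OR 'Design'
Matching: 1 rows

1 rows:
Xander, Engineering


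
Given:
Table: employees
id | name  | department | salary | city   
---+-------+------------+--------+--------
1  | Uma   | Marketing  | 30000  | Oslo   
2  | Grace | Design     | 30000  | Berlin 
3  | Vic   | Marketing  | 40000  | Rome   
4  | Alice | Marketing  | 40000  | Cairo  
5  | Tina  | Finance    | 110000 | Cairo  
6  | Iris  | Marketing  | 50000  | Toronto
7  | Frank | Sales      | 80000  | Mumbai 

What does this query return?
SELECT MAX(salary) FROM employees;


Salaries: 30000, 30000, 40000, 40000, 110000, 50000, 80000
MAX = 110000

110000


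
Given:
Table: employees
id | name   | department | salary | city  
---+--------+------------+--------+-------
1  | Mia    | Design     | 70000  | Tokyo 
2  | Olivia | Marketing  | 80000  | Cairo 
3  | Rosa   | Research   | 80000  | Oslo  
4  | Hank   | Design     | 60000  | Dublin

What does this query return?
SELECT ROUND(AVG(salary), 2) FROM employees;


SUM(salary) = 290000
COUNT = 4
ROUND(AVG, 2) = ROUND(290000 / 4, 2) = 72500.0

72500.0


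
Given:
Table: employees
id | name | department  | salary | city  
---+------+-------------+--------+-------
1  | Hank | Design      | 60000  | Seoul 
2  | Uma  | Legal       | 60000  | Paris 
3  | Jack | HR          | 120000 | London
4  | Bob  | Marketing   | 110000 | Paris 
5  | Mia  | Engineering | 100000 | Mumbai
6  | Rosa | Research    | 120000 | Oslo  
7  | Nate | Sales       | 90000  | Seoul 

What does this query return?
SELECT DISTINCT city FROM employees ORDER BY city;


All 'city' values (row order): Seoul, Paris, London, Paris, Mumbai, Oslo, Seoul
Removing duplicates leaves 5 unique value(s).

5 values:
London
Mumbai
Oslo
Paris
Seoul


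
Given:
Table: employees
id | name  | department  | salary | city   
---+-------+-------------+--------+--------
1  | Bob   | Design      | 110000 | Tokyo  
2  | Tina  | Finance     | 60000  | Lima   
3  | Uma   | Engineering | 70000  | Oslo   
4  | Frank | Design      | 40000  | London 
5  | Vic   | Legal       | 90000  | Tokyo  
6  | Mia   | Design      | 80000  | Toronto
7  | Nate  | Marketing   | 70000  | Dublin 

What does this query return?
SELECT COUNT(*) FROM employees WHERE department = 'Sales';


Counting rows where department = 'Sales'


0


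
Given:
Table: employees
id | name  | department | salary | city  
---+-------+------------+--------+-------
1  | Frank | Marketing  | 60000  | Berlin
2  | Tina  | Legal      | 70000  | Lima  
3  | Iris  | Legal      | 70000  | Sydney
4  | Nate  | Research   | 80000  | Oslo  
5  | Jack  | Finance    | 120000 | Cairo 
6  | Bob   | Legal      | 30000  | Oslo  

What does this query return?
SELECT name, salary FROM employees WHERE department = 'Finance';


Filtering: department = 'Finance'
Matching rows: 1

1 rows:
Jack, 120000


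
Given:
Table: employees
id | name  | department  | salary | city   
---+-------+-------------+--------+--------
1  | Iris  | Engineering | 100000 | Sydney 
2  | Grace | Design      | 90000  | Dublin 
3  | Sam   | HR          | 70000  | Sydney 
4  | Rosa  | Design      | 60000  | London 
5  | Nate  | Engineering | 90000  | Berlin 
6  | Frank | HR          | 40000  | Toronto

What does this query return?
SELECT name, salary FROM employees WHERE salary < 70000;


Filtering: salary < 70000
Matching: 2 rows

2 rows:
Rosa, 60000
Frank, 40000


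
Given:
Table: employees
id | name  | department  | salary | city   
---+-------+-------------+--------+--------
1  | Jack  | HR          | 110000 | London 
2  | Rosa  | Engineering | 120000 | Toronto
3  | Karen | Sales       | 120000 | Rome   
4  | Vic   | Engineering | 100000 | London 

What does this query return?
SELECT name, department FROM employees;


Projecting columns: name, department

4 rows:
Jack, HR
Rosa, Engineering
Karen, Sales
Vic, Engineering


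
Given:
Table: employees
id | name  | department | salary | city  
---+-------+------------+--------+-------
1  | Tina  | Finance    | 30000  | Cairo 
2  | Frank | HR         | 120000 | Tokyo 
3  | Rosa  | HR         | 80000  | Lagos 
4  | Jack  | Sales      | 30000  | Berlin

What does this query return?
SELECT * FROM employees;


SELECT * returns all 4 rows with all columns

4 rows:
1, Tina, Finance, 30000, Cairo
2, Frank, HR, 120000, Tokyo
3, Rosa, HR, 80000, Lagos
4, Jack, Sales, 30000, Berlin


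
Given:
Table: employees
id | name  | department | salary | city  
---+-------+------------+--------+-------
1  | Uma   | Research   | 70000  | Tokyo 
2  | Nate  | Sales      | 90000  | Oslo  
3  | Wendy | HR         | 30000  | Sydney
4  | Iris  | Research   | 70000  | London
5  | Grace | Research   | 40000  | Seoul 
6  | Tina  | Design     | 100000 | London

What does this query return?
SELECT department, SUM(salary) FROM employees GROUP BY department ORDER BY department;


Summing salary within each department:
  Design: 100000 = 100000
  HR: 30000 = 30000
  Research: 70000 + 70000 + 40000 = 180000
  Sales: 90000 = 90000


4 groups:
Design, 100000
HR, 30000
Research, 180000
Sales, 90000


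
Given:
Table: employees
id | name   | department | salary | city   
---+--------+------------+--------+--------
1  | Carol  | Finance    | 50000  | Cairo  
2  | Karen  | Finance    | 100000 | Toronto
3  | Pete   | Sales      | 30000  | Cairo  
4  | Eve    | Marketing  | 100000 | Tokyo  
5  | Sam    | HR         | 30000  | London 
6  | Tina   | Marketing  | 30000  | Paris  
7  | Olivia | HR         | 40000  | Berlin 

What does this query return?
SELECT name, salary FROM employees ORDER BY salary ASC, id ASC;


Sorting by salary ASC, then id ASC for ties

7 rows:
Pete, 30000
Sam, 30000
Tina, 30000
Olivia, 40000
Carol, 50000
Karen, 100000
Eve, 100000


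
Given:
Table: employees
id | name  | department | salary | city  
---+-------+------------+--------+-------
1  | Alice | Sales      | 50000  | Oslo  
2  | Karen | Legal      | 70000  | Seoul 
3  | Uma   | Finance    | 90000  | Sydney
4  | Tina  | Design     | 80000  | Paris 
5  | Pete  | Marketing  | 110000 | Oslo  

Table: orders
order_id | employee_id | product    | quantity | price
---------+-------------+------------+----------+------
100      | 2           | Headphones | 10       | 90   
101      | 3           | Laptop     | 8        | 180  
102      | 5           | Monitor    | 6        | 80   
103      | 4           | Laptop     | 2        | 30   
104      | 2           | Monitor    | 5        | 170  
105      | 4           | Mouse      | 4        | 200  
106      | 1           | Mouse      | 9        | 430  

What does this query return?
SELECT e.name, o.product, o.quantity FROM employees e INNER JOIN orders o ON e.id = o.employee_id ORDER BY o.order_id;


Joining employees.id = orders.employee_id:
  employee Karen (id=2) -> order Headphones
  employee Uma (id=3) -> order Laptop
  employee Pete (id=5) -> order Monitor
  employee Tina (id=4) -> order Laptop
  employee Karen (id=2) -> order Monitor
  employee Tina (id=4) -> order Mouse
  employee Alice (id=1) -> order Mouse


7 rows:
Karen, Headphones, 10
Uma, Laptop, 8
Pete, Monitor, 6
Tina, Laptop, 2
Karen, Monitor, 5
Tina, Mouse, 4
Alice, Mouse, 9


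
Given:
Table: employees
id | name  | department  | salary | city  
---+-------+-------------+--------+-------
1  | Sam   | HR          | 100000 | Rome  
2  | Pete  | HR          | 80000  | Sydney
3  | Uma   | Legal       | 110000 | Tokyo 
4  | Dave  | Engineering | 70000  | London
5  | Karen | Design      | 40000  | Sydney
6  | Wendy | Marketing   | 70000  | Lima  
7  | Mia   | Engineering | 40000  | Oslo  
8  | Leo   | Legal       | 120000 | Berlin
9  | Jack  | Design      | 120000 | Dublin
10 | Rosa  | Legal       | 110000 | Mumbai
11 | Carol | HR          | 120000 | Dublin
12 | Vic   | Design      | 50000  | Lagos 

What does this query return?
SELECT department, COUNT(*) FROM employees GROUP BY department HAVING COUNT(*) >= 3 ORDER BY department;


Groups with count >= 3:
  Design: 3 -> PASS
  HR: 3 -> PASS
  Legal: 3 -> PASS
  Engineering: 2 -> filtered out
  Marketing: 1 -> filtered out


3 groups:
Design, 3
HR, 3
Legal, 3


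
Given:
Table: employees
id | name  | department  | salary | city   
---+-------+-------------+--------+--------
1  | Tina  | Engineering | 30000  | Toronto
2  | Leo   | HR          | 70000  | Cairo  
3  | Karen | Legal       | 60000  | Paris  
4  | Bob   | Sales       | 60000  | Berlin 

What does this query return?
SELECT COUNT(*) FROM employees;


COUNT(*) counts all rows

4


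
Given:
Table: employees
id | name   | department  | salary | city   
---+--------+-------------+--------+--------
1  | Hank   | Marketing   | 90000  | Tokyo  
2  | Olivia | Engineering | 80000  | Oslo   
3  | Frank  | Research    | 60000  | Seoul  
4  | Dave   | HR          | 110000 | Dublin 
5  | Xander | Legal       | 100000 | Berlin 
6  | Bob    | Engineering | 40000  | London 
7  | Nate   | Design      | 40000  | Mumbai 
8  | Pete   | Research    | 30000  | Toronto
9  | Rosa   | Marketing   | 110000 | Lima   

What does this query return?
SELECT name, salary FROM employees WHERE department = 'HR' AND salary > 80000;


Filtering: department = 'HR' AND salary > 80000
Matching: 1 rows

1 rows:
Dave, 110000


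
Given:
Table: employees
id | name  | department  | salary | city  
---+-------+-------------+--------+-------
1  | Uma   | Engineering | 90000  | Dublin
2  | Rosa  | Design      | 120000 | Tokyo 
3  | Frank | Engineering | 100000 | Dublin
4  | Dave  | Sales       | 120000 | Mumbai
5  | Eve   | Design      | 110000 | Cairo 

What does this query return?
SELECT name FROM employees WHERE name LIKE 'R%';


LIKE 'R%' matches names starting with 'R'
Matching: 1

1 rows:
Rosa


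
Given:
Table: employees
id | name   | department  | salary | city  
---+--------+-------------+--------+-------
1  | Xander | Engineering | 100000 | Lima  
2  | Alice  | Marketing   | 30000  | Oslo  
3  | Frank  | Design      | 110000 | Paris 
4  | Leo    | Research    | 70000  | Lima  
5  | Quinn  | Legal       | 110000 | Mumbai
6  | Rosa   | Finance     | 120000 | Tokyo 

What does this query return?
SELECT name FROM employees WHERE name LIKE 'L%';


LIKE 'L%' matches names starting with 'L'
Matching: 1

1 rows:
Leo


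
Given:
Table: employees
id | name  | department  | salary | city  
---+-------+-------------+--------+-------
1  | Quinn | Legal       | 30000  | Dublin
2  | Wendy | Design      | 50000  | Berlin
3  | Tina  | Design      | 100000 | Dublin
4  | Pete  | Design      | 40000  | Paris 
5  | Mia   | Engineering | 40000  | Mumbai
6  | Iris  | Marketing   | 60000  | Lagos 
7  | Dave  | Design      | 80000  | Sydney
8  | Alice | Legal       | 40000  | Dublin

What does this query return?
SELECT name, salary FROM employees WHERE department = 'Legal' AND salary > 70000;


Filtering: department = 'Legal' AND salary > 70000
Matching: 0 rows

Empty result set (0 rows)


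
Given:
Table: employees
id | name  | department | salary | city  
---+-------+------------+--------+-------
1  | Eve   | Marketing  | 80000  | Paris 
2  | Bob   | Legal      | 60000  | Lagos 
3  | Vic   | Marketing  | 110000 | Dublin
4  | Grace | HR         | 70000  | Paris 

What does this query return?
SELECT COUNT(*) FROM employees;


COUNT(*) counts all rows

4


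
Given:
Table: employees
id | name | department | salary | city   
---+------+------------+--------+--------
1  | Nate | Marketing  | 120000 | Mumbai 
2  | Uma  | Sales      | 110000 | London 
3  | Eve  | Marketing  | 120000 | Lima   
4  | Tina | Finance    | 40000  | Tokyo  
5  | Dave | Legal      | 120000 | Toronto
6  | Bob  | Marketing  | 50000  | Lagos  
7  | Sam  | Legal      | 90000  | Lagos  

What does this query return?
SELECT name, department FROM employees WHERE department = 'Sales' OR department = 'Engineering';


Filtering: department = 'Sales' OR 'Engineering'
Matching: 1 rows

1 rows:
Uma, Sales


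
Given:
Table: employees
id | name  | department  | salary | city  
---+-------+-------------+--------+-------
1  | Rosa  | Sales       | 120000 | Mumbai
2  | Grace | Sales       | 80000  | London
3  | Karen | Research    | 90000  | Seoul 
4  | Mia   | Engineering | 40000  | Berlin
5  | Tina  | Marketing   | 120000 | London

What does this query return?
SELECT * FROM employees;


SELECT * returns all 5 rows with all columns

5 rows:
1, Rosa, Sales, 120000, Mumbai
2, Grace, Sales, 80000, London
3, Karen, Research, 90000, Seoul
4, Mia, Engineering, 40000, Berlin
5, Tina, Marketing, 120000, London


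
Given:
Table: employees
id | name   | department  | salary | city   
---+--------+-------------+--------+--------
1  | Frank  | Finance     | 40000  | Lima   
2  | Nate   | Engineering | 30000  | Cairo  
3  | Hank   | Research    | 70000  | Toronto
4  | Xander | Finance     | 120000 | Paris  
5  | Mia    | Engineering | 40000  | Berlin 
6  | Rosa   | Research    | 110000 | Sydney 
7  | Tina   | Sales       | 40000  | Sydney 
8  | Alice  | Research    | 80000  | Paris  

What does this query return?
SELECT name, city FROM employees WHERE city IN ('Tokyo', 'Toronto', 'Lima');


Filtering: city IN ('Tokyo', 'Toronto', 'Lima')
Matching: 2 rows

2 rows:
Frank, Lima
Hank, Toronto


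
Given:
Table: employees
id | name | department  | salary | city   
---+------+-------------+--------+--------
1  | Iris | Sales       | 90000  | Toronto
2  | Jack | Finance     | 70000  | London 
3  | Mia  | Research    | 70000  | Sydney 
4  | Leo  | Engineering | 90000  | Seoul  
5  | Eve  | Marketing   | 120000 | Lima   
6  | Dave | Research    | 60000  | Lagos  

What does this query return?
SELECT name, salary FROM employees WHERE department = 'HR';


Filtering: department = 'HR'
Matching rows: 0

Empty result set (0 rows)


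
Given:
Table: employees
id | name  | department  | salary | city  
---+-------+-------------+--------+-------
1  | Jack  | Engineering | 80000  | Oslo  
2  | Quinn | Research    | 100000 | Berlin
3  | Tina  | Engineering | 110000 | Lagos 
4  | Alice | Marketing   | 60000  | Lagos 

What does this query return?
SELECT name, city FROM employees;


Projecting columns: name, city

4 rows:
Jack, Oslo
Quinn, Berlin
Tina, Lagos
Alice, Lagos


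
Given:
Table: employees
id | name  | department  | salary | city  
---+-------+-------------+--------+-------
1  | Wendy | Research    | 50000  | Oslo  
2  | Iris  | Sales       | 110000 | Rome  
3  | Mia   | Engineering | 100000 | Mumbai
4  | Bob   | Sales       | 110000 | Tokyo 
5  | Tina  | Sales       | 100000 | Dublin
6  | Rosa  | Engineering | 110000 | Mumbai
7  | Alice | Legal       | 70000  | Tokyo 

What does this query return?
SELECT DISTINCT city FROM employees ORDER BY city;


All 'city' values (row order): Oslo, Rome, Mumbai, Tokyo, Dublin, Mumbai, Tokyo
Removing duplicates leaves 5 unique value(s).

5 values:
Dublin
Mumbai
Oslo
Rome
Tokyo


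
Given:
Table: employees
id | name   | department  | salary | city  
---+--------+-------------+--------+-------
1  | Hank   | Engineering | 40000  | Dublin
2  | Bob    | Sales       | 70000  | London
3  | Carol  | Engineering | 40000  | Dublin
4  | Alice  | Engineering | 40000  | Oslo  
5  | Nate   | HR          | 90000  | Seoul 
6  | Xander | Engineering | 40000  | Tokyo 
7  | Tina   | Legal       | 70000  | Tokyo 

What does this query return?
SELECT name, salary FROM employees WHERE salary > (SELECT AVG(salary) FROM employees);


Subquery: AVG(salary) = 55714.29
Filtering: salary > 55714.29
  Bob (70000) -> MATCH
  Nate (90000) -> MATCH
  Tina (70000) -> MATCH


3 rows:
Bob, 70000
Nate, 90000
Tina, 70000


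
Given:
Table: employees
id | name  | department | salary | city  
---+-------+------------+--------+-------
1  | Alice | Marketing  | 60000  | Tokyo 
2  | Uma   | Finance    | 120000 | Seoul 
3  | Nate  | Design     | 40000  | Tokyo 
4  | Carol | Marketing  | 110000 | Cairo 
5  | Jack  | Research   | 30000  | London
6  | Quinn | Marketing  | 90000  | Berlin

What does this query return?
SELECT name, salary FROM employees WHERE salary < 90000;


Filtering: salary < 90000
Matching: 3 rows

3 rows:
Alice, 60000
Nate, 40000
Jack, 30000


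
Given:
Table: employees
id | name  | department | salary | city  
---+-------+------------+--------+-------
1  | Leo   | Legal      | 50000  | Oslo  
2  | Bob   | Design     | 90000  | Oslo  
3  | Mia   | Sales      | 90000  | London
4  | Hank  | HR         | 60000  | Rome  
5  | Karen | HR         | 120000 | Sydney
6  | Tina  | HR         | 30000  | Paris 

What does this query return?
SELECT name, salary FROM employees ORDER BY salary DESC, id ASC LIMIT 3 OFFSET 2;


Sort by salary DESC (id ASC tiebreak), then skip 2 and take 3
Rows 3 through 5

3 rows:
Mia, 90000
Hank, 60000
Leo, 50000


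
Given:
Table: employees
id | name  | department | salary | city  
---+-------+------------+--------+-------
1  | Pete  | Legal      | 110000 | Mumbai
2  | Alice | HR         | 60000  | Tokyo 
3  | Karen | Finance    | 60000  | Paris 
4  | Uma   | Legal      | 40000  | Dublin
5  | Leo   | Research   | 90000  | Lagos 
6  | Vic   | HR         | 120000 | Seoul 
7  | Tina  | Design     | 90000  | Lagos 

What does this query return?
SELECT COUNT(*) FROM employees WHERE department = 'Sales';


Counting rows where department = 'Sales'


0


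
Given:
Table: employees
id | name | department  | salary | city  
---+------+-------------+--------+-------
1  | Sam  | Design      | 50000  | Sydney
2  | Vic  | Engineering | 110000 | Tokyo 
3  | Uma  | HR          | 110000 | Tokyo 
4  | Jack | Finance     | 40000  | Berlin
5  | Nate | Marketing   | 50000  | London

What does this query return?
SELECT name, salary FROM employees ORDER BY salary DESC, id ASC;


Sorting by salary DESC, then id ASC for ties

5 rows:
Vic, 110000
Uma, 110000
Sam, 50000
Nate, 50000
Jack, 40000


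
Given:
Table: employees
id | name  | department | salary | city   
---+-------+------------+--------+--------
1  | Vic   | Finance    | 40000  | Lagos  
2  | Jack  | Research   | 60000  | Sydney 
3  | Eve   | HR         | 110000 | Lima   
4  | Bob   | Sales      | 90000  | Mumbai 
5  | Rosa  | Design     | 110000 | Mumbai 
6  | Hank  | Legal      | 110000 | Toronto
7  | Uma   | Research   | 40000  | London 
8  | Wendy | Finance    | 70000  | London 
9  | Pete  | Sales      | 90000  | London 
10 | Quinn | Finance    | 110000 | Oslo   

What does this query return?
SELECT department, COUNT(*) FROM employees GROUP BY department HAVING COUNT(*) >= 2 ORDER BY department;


Groups with count >= 2:
  Finance: 3 -> PASS
  Research: 2 -> PASS
  Sales: 2 -> PASS
  Design: 1 -> filtered out
  HR: 1 -> filtered out
  Legal: 1 -> filtered out


3 groups:
Finance, 3
Research, 2
Sales, 2


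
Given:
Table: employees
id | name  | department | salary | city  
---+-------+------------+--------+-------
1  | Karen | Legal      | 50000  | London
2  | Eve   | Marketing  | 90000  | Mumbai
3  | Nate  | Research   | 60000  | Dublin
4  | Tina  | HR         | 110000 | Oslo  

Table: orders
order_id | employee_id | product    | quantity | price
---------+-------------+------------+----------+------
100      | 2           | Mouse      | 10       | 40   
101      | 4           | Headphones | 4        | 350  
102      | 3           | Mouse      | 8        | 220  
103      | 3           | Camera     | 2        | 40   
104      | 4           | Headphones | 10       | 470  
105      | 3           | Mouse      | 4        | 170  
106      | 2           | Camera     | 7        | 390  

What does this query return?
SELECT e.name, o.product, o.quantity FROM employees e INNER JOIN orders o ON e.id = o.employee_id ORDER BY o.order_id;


Joining employees.id = orders.employee_id:
  employee Eve (id=2) -> order Mouse
  employee Tina (id=4) -> order Headphones
  employee Nate (id=3) -> order Mouse
  employee Nate (id=3) -> order Camera
  employee Tina (id=4) -> order Headphones
  employee Nate (id=3) -> order Mouse
  employee Eve (id=2) -> order Camera


7 rows:
Eve, Mouse, 10
Tina, Headphones, 4
Nate, Mouse, 8
Nate, Camera, 2
Tina, Headphones, 10
Nate, Mouse, 4
Eve, Camera, 7


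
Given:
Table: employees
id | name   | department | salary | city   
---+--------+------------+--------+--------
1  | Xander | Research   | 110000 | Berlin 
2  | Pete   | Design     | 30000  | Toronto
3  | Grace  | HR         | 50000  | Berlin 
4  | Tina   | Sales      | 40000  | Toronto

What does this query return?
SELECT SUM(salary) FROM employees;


SUM(salary) = 110000 + 30000 + 50000 + 40000 = 230000

230000


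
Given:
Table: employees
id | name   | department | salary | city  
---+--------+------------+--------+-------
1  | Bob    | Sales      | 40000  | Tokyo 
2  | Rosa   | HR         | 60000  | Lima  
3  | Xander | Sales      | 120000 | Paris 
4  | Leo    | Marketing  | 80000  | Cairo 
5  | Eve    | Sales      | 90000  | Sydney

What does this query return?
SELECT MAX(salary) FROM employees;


Salaries: 40000, 60000, 120000, 80000, 90000
MAX = 120000

120000


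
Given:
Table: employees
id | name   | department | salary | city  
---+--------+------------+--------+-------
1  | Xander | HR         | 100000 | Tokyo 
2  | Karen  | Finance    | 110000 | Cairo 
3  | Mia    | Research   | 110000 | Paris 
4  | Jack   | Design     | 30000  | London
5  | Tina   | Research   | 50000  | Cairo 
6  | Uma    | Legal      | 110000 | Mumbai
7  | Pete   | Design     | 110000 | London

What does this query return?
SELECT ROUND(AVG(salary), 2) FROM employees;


SUM(salary) = 620000
COUNT = 7
ROUND(AVG, 2) = ROUND(620000 / 7, 2) = 88571.43

88571.43


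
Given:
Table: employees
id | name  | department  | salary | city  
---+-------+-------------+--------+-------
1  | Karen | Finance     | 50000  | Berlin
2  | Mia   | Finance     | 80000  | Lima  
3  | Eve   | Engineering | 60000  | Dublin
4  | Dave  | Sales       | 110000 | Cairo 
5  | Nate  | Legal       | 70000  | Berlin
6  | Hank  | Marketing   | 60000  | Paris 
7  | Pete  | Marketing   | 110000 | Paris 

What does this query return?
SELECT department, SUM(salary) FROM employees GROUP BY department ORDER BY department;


Summing salary within each department:
  Engineering: 60000 = 60000
  Finance: 50000 + 80000 = 130000
  Legal: 70000 = 70000
  Marketing: 60000 + 110000 = 170000
  Sales: 110000 = 110000


5 groups:
Engineering, 60000
Finance, 130000
Legal, 70000
Marketing, 170000
Sales, 110000


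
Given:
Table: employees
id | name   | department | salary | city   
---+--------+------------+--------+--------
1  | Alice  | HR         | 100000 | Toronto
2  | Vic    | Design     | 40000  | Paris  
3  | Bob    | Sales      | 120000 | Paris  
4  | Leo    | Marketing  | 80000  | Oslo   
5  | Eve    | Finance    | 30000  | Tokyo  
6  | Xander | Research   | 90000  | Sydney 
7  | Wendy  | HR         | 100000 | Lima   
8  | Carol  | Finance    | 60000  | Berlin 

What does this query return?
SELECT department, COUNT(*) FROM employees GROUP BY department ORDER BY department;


Assigning each row to its department group:
  Alice -> HR
  Vic -> Design
  Bob -> Sales
  Leo -> Marketing
  Eve -> Finance
  Xander -> Research
  Wendy -> HR
  Carol -> Finance


6 groups:
Design, 1
Finance, 2
HR, 2
Marketing, 1
Research, 1
Sales, 1


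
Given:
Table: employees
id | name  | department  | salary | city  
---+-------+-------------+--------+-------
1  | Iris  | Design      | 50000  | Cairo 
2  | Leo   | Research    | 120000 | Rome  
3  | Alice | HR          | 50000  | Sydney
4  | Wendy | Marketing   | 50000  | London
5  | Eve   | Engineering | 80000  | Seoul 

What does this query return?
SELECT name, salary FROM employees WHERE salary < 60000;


Filtering: salary < 60000
Matching: 3 rows

3 rows:
Iris, 50000
Alice, 50000
Wendy, 50000


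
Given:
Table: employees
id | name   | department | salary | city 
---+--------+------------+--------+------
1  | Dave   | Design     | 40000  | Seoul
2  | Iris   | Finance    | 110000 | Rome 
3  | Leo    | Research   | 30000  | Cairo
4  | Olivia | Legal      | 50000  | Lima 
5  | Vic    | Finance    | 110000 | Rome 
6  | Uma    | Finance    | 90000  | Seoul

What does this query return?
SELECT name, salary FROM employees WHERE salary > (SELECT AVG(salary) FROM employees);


Subquery: AVG(salary) = 71666.67
Filtering: salary > 71666.67
  Iris (110000) -> MATCH
  Vic (110000) -> MATCH
  Uma (90000) -> MATCH


3 rows:
Iris, 110000
Vic, 110000
Uma, 90000


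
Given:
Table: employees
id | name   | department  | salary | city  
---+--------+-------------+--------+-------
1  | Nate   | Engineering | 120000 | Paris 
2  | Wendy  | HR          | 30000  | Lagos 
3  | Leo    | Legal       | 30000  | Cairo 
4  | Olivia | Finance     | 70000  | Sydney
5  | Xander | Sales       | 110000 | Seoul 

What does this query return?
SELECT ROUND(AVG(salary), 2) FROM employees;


SUM(salary) = 360000
COUNT = 5
ROUND(AVG, 2) = ROUND(360000 / 5, 2) = 72000.0

72000.0


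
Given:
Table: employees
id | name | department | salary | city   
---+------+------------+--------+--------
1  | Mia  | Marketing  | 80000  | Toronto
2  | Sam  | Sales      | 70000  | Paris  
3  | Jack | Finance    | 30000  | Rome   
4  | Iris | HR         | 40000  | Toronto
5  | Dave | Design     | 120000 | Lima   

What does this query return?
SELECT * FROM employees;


SELECT * returns all 5 rows with all columns

5 rows:
1, Mia, Marketing, 80000, Toronto
2, Sam, Sales, 70000, Paris
3, Jack, Finance, 30000, Rome
4, Iris, HR, 40000, Toronto
5, Dave, Design, 120000, Lima


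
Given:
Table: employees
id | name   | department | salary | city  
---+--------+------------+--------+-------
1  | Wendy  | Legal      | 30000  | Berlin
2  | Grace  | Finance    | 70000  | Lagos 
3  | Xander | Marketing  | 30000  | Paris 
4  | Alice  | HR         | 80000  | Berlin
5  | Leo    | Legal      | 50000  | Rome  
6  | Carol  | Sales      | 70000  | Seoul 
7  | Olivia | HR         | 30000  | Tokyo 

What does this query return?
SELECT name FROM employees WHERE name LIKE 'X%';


LIKE 'X%' matches names starting with 'X'
Matching: 1

1 rows:
Xander


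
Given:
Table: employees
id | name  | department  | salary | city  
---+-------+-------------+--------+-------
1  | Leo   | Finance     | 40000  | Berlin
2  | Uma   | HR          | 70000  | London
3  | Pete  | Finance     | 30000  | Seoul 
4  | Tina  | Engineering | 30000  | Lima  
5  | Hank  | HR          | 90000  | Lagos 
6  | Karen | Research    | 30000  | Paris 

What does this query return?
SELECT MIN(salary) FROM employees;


Salaries: 40000, 70000, 30000, 30000, 90000, 30000
MIN = 30000

30000


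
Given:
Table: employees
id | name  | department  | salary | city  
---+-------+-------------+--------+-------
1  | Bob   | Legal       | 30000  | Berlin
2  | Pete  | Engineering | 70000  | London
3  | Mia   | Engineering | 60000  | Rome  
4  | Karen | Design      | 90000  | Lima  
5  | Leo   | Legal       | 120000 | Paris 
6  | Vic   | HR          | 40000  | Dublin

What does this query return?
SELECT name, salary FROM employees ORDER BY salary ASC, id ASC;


Sorting by salary ASC, then id ASC for ties

6 rows:
Bob, 30000
Vic, 40000
Mia, 60000
Pete, 70000
Karen, 90000
Leo, 120000


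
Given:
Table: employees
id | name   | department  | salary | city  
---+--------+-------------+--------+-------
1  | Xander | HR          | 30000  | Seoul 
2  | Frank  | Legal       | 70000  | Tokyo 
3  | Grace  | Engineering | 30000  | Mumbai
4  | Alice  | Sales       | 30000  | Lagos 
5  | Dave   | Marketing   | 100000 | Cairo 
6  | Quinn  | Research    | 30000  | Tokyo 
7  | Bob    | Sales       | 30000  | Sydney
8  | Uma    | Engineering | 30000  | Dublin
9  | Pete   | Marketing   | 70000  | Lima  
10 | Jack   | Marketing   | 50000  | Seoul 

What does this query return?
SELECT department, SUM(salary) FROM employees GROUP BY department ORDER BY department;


Summing salary within each department:
  Engineering: 30000 + 30000 = 60000
  HR: 30000 = 30000
  Legal: 70000 = 70000
  Marketing: 100000 + 70000 + 50000 = 220000
  Research: 30000 = 30000
  Sales: 30000 + 30000 = 60000


6 groups:
Engineering, 60000
HR, 30000
Legal, 70000
Marketing, 220000
Research, 30000
Sales, 60000


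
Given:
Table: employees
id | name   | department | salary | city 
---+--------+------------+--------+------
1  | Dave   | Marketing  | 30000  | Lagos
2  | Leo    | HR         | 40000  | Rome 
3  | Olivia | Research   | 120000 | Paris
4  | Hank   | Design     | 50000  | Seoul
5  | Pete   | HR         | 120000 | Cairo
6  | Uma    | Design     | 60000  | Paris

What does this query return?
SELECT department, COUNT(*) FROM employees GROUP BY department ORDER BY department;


Assigning each row to its department group:
  Dave -> Marketing
  Leo -> HR
  Olivia -> Research
  Hank -> Design
  Pete -> HR
  Uma -> Design


4 groups:
Design, 2
HR, 2
Marketing, 1
Research, 1


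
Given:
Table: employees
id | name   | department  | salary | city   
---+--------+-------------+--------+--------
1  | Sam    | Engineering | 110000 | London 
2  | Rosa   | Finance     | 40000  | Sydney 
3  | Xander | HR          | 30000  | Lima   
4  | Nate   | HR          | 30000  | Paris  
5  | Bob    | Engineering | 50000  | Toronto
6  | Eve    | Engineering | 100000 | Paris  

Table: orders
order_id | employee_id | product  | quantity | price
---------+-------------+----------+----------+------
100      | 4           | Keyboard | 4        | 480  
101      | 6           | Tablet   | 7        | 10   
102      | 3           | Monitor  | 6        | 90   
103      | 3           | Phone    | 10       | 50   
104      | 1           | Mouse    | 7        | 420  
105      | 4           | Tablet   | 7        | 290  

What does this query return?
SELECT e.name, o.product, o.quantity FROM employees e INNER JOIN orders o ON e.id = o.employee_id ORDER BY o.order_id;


Joining employees.id = orders.employee_id:
  employee Nate (id=4) -> order Keyboard
  employee Eve (id=6) -> order Tablet
  employee Xander (id=3) -> order Monitor
  employee Xander (id=3) -> order Phone
  employee Sam (id=1) -> order Mouse
  employee Nate (id=4) -> order Tablet


6 rows:
Nate, Keyboard, 4
Eve, Tablet, 7
Xander, Monitor, 6
Xander, Phone, 10
Sam, Mouse, 7
Nate, Tablet, 7


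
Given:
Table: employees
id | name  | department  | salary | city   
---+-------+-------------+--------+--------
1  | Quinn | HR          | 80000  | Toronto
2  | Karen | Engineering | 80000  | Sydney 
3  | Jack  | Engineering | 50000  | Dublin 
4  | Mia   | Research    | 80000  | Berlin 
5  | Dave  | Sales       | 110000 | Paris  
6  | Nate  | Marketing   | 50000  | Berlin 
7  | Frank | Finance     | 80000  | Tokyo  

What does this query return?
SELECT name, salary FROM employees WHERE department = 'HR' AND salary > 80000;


Filtering: department = 'HR' AND salary > 80000
Matching: 0 rows

Empty result set (0 rows)


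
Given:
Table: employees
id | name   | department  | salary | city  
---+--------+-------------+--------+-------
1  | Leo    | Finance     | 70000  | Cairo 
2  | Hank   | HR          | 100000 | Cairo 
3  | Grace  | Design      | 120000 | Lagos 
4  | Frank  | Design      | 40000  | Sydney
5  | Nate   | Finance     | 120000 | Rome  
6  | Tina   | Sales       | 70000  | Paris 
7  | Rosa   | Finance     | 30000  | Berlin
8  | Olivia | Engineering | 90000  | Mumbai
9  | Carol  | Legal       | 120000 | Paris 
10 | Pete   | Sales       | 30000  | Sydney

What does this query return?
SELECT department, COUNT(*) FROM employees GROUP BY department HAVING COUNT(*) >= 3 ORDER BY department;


Groups with count >= 3:
  Finance: 3 -> PASS
  Design: 2 -> filtered out
  Engineering: 1 -> filtered out
  HR: 1 -> filtered out
  Legal: 1 -> filtered out
  Sales: 2 -> filtered out


1 groups:
Finance, 3


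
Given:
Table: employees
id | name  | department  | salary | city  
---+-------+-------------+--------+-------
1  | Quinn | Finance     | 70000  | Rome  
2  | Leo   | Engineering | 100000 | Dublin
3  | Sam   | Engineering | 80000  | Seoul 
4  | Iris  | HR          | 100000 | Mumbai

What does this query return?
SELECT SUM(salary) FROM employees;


SUM(salary) = 70000 + 100000 + 80000 + 100000 = 350000

350000
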